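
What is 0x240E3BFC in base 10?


240E3BFC hex = 604912636 decimal

604912636


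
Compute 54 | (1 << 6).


54 | (1 << 6) = 54 | 64 = 118

118


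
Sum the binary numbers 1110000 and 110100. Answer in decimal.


1110000 + 110100 = 10100100 = 164

164


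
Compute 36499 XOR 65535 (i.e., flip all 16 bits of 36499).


36499 ^ 65535 = 29036

29036


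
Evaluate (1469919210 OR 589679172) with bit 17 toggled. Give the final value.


Step 1: 1469919210 | 589679172 = 2008936430
Step 2: 2008936430 ^ (1 << 17) = 2008936430 ^ 131072 = 2009067502

2009067502


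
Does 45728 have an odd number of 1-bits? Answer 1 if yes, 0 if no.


0b1011001010100000 has 6 ones => parity 0

0


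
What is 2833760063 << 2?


0b10101000111001111011111100111111 << 2 = 0b1010100011100111101111110011111100 = 11335040252

11335040252


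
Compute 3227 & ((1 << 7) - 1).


3227 & 127 = 27

27


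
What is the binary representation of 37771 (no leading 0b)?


37771 = 1001001110001011 in binary

1001001110001011


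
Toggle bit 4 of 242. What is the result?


242 ^ (1 << 4) = 242 ^ 16 = 226

226


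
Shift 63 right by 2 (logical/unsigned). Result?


0b111111 >> 2 = 0b1111 = 15

15


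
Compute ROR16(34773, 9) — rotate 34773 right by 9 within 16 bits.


Rotate 0b1000011111010101 right by 9 (16-bit) = 0b1110101011000011 = 60099

60099


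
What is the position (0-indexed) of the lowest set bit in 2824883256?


0b10101000011000000100110000111000. Lowest set bit at position 3

3


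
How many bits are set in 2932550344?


0b10101110110010110010101011001000 has 16 set bits

16


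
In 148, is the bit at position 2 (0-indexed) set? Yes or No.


0b10010100, bit 2 = 1. Yes

Yes


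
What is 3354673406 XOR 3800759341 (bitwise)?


0b11000111111101000100000011111110 ^ 0b11100010100010101111110000101101 = 0b100101011111101011110011010011 = 629062867

629062867


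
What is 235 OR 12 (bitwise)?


0b11101011 | 0b1100 = 0b11101111 = 239

239


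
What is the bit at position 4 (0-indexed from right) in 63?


0b111111, position 4 = 1

1


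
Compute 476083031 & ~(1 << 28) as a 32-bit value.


476083031 & ~(1 << 28) = 207647575

207647575


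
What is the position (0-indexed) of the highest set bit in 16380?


0b11111111111100. Highest set bit at position 13

13


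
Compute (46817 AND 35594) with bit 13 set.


Step 1: 46817 & 35594 = 33280
Step 2: 33280 | (1 << 13) = 33280 | 8192 = 41472

41472


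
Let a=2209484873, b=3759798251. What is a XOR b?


2209484873 ^ 3759798251 = 1672210338

1672210338


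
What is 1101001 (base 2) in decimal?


1101001 in decimal = 105

105


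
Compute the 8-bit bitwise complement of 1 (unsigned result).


~0b1 = 0b11111110 = 254 (8-bit unsigned)

254


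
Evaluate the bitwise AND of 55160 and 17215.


0b1101011101111000 & 0b100001100111111 = 0b100001100111000 = 17208

17208


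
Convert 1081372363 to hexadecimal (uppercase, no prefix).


1081372363 = 40746ECB hex

40746ECB


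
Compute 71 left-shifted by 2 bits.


0b1000111 << 2 = 0b100011100 = 284

284


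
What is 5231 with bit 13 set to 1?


5231 | (1 << 13) = 5231 | 8192 = 13423

13423


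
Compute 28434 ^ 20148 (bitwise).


0b110111100010010 ^ 0b100111010110100 = 0b10000110100110 = 8614

8614


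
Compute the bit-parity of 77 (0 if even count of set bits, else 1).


0b1001101 has 4 ones => parity 0

0


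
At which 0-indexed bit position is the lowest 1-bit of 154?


0b10011010. Lowest set bit at position 1

1


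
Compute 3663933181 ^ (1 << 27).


3663933181 ^ (1 << 27) = 3663933181 ^ 134217728 = 3529715453

3529715453


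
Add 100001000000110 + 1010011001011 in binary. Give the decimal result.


100001000000110 + 1010011001011 = 101011011010001 = 22225

22225


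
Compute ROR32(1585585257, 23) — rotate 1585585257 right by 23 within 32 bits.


Rotate 0b1011110100000100001110001101001 right by 23 (32-bit) = 0b100001110001101001010111101 = 70832829

70832829


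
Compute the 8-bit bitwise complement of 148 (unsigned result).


~0b10010100 = 0b1101011 = 107 (8-bit unsigned)

107


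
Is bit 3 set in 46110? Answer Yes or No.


0b1011010000011110, bit 3 = 1. Yes

Yes


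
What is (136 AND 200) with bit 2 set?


Step 1: 136 & 200 = 136
Step 2: 136 | (1 << 2) = 136 | 4 = 140

140


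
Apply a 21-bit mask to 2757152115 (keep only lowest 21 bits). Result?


2757152115 & 2097151 = 1494387

1494387


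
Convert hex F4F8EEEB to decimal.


F4F8EEEB hex = 4109954795 decimal

4109954795


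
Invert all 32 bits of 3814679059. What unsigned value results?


3814679059 ^ 4294967295 = 480288236

480288236


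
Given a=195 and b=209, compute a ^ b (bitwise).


195 ^ 209 = 18

18


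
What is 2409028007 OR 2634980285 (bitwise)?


0b10001111100101101101100110100111 | 0b10011101000011101001101110111101 = 0b10011111100111101101101110111111 = 2677988287

2677988287


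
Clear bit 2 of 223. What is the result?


223 & ~(1 << 2) = 219

219


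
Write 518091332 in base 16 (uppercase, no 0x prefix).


518091332 = 1EE17244 hex

1EE17244


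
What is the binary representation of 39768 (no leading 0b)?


39768 = 1001101101011000 in binary

1001101101011000


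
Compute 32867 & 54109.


0b1000000001100011 & 0b1101001101011101 = 0b1000000001000001 = 32833

32833


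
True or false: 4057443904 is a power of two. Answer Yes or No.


0b11110001110101111010111001000000. Multiple bits set => No

No


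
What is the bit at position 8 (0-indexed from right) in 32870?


0b1000000001100110, position 8 = 0

0


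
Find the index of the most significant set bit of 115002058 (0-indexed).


0b110110110101100101011001010. Highest set bit at position 26

26


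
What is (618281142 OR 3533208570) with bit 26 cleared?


Step 1: 618281142 | 3533208570 = 4141513726
Step 2: 4141513726 & ~(1 << 26) = 4074404862

4074404862


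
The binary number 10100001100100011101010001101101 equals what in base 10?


10100001100100011101010001101101 in decimal = 2710688877

2710688877


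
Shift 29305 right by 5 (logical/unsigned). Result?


0b111001001111001 >> 5 = 0b1110010011 = 915

915


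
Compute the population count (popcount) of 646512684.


0b100110100010010000000000101100 has 9 set bits

9


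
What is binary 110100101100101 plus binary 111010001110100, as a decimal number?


110100101100101 + 111010001110100 = 1101110111011001 = 56793

56793


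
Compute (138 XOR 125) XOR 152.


Step 1: 138 ^ 125 = 247
Step 2: 247 ^ 152 = 111

111


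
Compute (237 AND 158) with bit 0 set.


Step 1: 237 & 158 = 140
Step 2: 140 | (1 << 0) = 140 | 1 = 141

141


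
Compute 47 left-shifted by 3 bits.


0b101111 << 3 = 0b101111000 = 376

376


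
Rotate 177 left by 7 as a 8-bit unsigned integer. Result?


Rotate 0b10110001 left by 7 (8-bit) = 0b11011000 = 216

216


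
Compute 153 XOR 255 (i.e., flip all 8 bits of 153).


153 ^ 255 = 102

102


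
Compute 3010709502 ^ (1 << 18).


3010709502 ^ (1 << 18) = 3010709502 ^ 262144 = 3010971646

3010971646


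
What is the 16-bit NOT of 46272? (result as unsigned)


~0b1011010011000000 = 0b100101100111111 = 19263 (16-bit unsigned)

19263


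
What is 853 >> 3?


0b1101010101 >> 3 = 0b1101010 = 106

106


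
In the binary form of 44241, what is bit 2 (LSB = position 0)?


0b1010110011010001, position 2 = 0

0


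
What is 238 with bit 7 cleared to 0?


238 & ~(1 << 7) = 110

110


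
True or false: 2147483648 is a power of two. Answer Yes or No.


0b10000000000000000000000000000000. Only one bit set => Yes

Yes


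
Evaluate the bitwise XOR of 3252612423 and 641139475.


0b11000001110111101110110101000111 ^ 0b100110001101110000001100010011 = 0b11100111111010011110111001010100 = 3890867796

3890867796


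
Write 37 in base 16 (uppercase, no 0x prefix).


37 = 25 hex

25


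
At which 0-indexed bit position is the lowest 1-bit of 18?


0b10010. Lowest set bit at position 1

1


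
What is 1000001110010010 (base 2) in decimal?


1000001110010010 in decimal = 33682

33682


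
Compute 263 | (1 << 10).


263 | (1 << 10) = 263 | 1024 = 1287

1287


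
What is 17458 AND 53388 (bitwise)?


0b100010000110010 & 0b1101000010001100 = 0b100000000000000 = 16384

16384


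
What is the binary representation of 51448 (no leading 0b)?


51448 = 1100100011111000 in binary

1100100011111000


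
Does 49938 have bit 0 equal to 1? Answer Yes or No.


0b1100001100010010, bit 0 = 0. No

No


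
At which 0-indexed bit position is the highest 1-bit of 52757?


0b1100111000010101. Highest set bit at position 15

15


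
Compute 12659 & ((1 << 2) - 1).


12659 & 3 = 3

3


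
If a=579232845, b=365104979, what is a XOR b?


579232845 ^ 365104979 = 927296286

927296286


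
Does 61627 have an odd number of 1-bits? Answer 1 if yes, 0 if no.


0b1111000010111011 has 10 ones => parity 0

0


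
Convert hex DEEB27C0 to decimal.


DEEB27C0 hex = 3739953088 decimal

3739953088


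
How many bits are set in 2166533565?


0b10000001001000101010110110111101 has 15 set bits

15


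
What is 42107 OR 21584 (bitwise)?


0b1010010001111011 | 0b101010001010000 = 0b1111010001111011 = 62587

62587


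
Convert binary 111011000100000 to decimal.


111011000100000 in decimal = 30240

30240


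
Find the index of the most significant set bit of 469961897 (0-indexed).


0b11100000000110000110010101001. Highest set bit at position 28

28


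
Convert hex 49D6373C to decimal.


49D6373C hex = 1238775612 decimal

1238775612


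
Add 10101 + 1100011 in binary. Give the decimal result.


10101 + 1100011 = 1111000 = 120

120


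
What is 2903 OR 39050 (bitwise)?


0b101101010111 | 0b1001100010001010 = 0b1001101111011111 = 39903

39903


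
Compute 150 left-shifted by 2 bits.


0b10010110 << 2 = 0b1001011000 = 600

600


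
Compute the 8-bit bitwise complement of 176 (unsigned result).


~0b10110000 = 0b1001111 = 79 (8-bit unsigned)

79


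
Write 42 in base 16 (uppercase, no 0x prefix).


42 = 2A hex

2A


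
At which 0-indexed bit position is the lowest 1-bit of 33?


0b100001. Lowest set bit at position 0

0


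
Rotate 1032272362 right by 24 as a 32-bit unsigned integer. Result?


Rotate 0b111101100001110011100111101010 right by 24 (32-bit) = 0b10000111001110011110101000111101 = 2268719677

2268719677


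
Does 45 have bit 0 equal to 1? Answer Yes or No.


0b101101, bit 0 = 1. Yes

Yes


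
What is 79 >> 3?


0b1001111 >> 3 = 0b1001 = 9

9


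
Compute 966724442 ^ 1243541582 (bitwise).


0b111001100111110000101101011010 ^ 0b1001010000111101111000001001110 = 0b1110011100000011111101100010100 = 1937898260

1937898260


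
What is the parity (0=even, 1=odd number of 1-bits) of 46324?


0b1011010011110100 has 9 ones => parity 1

1


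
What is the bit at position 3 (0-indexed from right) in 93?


0b1011101, position 3 = 1

1


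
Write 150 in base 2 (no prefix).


150 = 10010110 in binary

10010110


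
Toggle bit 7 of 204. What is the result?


204 ^ (1 << 7) = 204 ^ 128 = 76

76


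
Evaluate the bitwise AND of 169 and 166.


0b10101001 & 0b10100110 = 0b10100000 = 160

160


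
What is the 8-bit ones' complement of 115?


115 ^ 255 = 140

140


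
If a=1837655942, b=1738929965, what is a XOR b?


1837655942 ^ 1738929965 = 170758315

170758315


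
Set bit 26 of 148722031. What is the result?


148722031 | (1 << 26) = 148722031 | 67108864 = 215830895

215830895


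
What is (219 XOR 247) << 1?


Step 1: 219 ^ 247 = 44
Step 2: 44 << 1 = 88

88


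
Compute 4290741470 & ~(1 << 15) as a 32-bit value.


4290741470 & ~(1 << 15) = 4290708702

4290708702


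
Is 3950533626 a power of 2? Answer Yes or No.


0b11101011011110000101101111111010. Multiple bits set => No

No


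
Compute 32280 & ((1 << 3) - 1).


32280 & 7 = 0

0


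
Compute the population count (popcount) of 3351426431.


0b11000111110000101011010101111111 has 20 set bits

20


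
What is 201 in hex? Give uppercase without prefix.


201 = C9 hex

C9


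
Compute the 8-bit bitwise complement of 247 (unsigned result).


~0b11110111 = 0b1000 = 8 (8-bit unsigned)

8


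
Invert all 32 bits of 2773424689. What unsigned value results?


2773424689 ^ 4294967295 = 1521542606

1521542606


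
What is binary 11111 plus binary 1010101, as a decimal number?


11111 + 1010101 = 1110100 = 116

116


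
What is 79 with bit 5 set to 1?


79 | (1 << 5) = 79 | 32 = 111

111


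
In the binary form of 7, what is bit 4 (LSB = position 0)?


0b111, position 4 = 0

0


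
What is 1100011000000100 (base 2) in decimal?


1100011000000100 in decimal = 50692

50692


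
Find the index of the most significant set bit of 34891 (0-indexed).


0b1000100001001011. Highest set bit at position 15

15


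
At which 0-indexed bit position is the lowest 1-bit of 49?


0b110001. Lowest set bit at position 0

0


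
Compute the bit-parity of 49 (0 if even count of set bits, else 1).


0b110001 has 3 ones => parity 1

1


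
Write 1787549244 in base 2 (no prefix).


1787549244 = 1101010100010111101011000111100 in binary

1101010100010111101011000111100


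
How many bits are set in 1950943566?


0b1110100010010010000100101001110 has 13 set bits

13


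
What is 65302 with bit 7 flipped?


65302 ^ (1 << 7) = 65302 ^ 128 = 65430

65430


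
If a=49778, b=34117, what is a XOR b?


49778 ^ 34117 = 18231

18231


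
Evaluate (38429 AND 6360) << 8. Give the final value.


Step 1: 38429 & 6360 = 4120
Step 2: 4120 << 8 = 1054720

1054720


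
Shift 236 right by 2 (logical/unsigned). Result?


0b11101100 >> 2 = 0b111011 = 59

59


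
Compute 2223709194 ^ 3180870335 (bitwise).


0b10000100100010110001110000001010 ^ 0b10111101100110000011101010111111 = 0b111001000100110010011010110101 = 957556405

957556405


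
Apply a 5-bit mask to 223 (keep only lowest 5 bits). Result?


223 & 31 = 31

31


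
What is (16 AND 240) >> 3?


Step 1: 16 & 240 = 16
Step 2: 16 >> 3 = 2

2


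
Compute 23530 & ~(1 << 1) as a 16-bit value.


23530 & ~(1 << 1) = 23528

23528


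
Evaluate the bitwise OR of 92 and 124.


0b1011100 | 0b1111100 = 0b1111100 = 124

124


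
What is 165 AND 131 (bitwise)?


0b10100101 & 0b10000011 = 0b10000001 = 129

129


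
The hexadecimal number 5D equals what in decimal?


5D hex = 93 decimal

93


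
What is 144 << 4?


0b10010000 << 4 = 0b100100000000 = 2304

2304


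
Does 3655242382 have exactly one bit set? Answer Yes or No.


0b11011001110111101001001010001110. Multiple bits set => No

No


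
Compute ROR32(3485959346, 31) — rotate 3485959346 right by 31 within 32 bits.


Rotate 0b11001111110001111000010010110010 right by 31 (32-bit) = 0b10011111100011110000100101100101 = 2676951397

2676951397


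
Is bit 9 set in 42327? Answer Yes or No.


0b1010010101010111, bit 9 = 0. No

No


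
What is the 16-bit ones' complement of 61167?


61167 ^ 65535 = 4368

4368


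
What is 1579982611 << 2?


0b1011110001011001001111100010011 << 2 = 0b101111000101100100111110001001100 = 6319930444

6319930444


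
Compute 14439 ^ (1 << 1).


14439 ^ (1 << 1) = 14439 ^ 2 = 14437

14437


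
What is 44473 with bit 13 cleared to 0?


44473 & ~(1 << 13) = 36281

36281


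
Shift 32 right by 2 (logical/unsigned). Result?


0b100000 >> 2 = 0b1000 = 8

8


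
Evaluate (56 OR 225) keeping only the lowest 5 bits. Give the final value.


Step 1: 56 | 225 = 249
Step 2: 249 & 31 = 25

25


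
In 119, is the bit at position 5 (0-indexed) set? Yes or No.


0b1110111, bit 5 = 1. Yes

Yes


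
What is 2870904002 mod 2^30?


2870904002 & 1073741823 = 723420354

723420354


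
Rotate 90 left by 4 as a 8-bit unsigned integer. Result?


Rotate 0b1011010 left by 4 (8-bit) = 0b10100101 = 165

165


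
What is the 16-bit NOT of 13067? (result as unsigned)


~0b11001100001011 = 0b1100110011110100 = 52468 (16-bit unsigned)

52468


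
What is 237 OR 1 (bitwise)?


0b11101101 | 0b1 = 0b11101101 = 237

237


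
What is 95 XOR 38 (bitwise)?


0b1011111 ^ 0b100110 = 0b1111001 = 121

121


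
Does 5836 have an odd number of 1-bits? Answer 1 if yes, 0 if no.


0b1011011001100 has 7 ones => parity 1

1


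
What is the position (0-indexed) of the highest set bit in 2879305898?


0b10101011100111101011100010101010. Highest set bit at position 31

31


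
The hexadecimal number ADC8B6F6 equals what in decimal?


ADC8B6F6 hex = 2915612406 decimal

2915612406


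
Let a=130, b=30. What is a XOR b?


130 ^ 30 = 156

156


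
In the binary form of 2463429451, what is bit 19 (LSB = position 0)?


0b10010010110101001111001101001011, position 19 = 0

0


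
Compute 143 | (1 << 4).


143 | (1 << 4) = 143 | 16 = 159

159


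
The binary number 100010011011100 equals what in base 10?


100010011011100 in decimal = 17628

17628


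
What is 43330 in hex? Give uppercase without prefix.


43330 = A942 hex

A942


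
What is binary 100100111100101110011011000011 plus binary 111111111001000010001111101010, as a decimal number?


100100111100101110011011000011 + 111111111001000010001111101010 = 1100100110101110000101010101101 = 1691814573

1691814573


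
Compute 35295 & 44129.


0b1000100111011111 & 0b1010110001100001 = 0b1000100001000001 = 34881

34881


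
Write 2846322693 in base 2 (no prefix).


2846322693 = 10101001101001110111000000000101 in binary

10101001101001110111000000000101


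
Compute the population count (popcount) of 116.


0b1110100 has 4 set bits

4


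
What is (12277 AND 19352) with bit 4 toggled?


Step 1: 12277 & 19352 = 2960
Step 2: 2960 ^ (1 << 4) = 2960 ^ 16 = 2944

2944


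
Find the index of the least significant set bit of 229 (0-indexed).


0b11100101. Lowest set bit at position 0

0


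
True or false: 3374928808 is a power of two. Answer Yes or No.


0b11001001001010010101001110101000. Multiple bits set => No

No


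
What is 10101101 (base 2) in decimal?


10101101 in decimal = 173

173


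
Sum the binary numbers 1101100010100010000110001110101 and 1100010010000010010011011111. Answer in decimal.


1101100010100010000110001110101 + 1100010010000010010011011111 = 1111000100110010011000101010100 = 2023305556

2023305556


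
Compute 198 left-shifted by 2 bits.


0b11000110 << 2 = 0b1100011000 = 792

792


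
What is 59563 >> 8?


0b1110100010101011 >> 8 = 0b11101000 = 232

232


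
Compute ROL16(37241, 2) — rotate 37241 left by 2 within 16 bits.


Rotate 0b1001000101111001 left by 2 (16-bit) = 0b100010111100110 = 17894

17894


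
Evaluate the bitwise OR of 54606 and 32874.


0b1101010101001110 | 0b1000000001101010 = 0b1101010101101110 = 54638

54638


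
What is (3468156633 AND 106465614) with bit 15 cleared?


Step 1: 3468156633 & 106465614 = 101746760
Step 2: 101746760 & ~(1 << 15) = 101713992

101713992


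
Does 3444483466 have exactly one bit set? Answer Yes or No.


0b11001101010011101010010110001010. Multiple bits set => No

No


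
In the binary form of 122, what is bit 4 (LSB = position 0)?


0b1111010, position 4 = 1

1


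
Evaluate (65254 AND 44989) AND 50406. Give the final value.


Step 1: 65254 & 44989 = 44708
Step 2: 44708 & 50406 = 33956

33956


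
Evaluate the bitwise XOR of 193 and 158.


0b11000001 ^ 0b10011110 = 0b1011111 = 95

95


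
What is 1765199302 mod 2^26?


1765199302 & 67108863 = 20368838

20368838


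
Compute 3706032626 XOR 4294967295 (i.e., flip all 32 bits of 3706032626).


3706032626 ^ 4294967295 = 588934669

588934669


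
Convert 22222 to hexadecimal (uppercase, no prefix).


22222 = 56CE hex

56CE


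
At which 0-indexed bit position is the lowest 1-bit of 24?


0b11000. Lowest set bit at position 3

3


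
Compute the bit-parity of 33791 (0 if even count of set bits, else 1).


0b1000001111111111 has 11 ones => parity 1

1


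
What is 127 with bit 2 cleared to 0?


127 & ~(1 << 2) = 123

123


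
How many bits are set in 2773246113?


0b10100101010011000110000010100001 has 12 set bits

12


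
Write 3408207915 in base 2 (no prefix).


3408207915 = 11001011001001010010000000101011 in binary

11001011001001010010000000101011


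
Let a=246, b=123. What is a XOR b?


246 ^ 123 = 141

141


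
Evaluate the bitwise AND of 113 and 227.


0b1110001 & 0b11100011 = 0b1100001 = 97

97


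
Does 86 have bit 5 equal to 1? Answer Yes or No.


0b1010110, bit 5 = 0. No

No


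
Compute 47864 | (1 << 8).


47864 | (1 << 8) = 47864 | 256 = 48120

48120


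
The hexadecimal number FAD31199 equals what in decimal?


FAD31199 hex = 4208136601 decimal

4208136601


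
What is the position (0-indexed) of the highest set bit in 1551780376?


0b1011100011111100100101000011000. Highest set bit at position 30

30


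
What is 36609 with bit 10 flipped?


36609 ^ (1 << 10) = 36609 ^ 1024 = 35585

35585


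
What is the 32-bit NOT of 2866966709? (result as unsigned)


~0b10101010111000100111000010110101 = 0b1010101000111011000111101001010 = 1428000586 (32-bit unsigned)

1428000586


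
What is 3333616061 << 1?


0b11000110101100101111000110111101 << 1 = 0b110001101011001011110001101111010 = 6667232122

6667232122


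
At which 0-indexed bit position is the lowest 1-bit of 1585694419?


0b1011110100000111100011011010011. Lowest set bit at position 0

0


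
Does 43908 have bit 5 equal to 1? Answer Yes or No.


0b1010101110000100, bit 5 = 0. No

No


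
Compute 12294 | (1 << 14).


12294 | (1 << 14) = 12294 | 16384 = 28678

28678


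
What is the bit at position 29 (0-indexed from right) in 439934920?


0b11010001110001101111111001000, position 29 = 0

0


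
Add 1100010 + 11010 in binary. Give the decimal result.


1100010 + 11010 = 1111100 = 124

124


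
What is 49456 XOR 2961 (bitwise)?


0b1100000100110000 ^ 0b101110010001 = 0b1100101010100001 = 51873

51873


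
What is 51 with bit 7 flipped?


51 ^ (1 << 7) = 51 ^ 128 = 179

179


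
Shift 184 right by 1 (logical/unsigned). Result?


0b10111000 >> 1 = 0b1011100 = 92

92


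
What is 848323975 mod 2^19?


848323975 & 524287 = 25991

25991


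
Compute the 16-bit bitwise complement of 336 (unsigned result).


~0b101010000 = 0b1111111010101111 = 65199 (16-bit unsigned)

65199


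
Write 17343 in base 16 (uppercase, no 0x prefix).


17343 = 43BF hex

43BF


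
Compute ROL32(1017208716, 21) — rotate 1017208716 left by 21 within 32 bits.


Rotate 0b111100101000010101111110001100 left by 21 (32-bit) = 0b11110001100001111001010000101011 = 4052194347

4052194347


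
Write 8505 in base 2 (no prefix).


8505 = 10000100111001 in binary

10000100111001


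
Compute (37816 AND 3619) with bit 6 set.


Step 1: 37816 & 3619 = 544
Step 2: 544 | (1 << 6) = 544 | 64 = 608

608


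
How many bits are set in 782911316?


0b101110101010100100011101010100 has 15 set bits

15


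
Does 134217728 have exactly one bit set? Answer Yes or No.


0b1000000000000000000000000000. Only one bit set => Yes

Yes


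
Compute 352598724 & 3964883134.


0b10101000001000011101011000100 & 0b11101100010100110101000010111110 = 0b100000000000001000010000100 = 67113092

67113092


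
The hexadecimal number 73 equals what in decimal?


73 hex = 115 decimal

115


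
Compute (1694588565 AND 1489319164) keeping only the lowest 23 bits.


Step 1: 1694588565 & 1489319164 = 1073812628
Step 2: 1073812628 & 8388607 = 70804

70804


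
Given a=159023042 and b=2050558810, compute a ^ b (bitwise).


159023042 ^ 2050558810 = 1933800600

1933800600


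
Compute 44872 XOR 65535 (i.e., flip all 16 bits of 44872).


44872 ^ 65535 = 20663

20663


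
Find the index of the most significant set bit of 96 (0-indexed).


0b1100000. Highest set bit at position 6

6


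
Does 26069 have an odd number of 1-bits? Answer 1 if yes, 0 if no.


0b110010111010101 has 9 ones => parity 1

1


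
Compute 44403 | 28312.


0b1010110101110011 | 0b110111010011000 = 0b1110111111111011 = 61435

61435


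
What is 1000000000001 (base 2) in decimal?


1000000000001 in decimal = 4097

4097


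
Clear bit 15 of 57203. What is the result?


57203 & ~(1 << 15) = 24435

24435


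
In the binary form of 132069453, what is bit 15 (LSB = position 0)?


0b111110111110011100001001101, position 15 = 0

0


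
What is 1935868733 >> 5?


0b1110011011000110000001100111101 >> 5 = 0b11100110110001100000011001 = 60495897

60495897


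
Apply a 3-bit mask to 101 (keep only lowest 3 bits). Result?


101 & 7 = 5

5


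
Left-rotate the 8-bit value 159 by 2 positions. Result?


Rotate 0b10011111 left by 2 (8-bit) = 0b1111110 = 126

126


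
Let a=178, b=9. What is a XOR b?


178 ^ 9 = 187

187


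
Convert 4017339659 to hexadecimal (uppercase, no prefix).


4017339659 = EF73BD0B hex

EF73BD0B


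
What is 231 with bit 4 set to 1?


231 | (1 << 4) = 231 | 16 = 247

247


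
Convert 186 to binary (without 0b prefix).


186 = 10111010 in binary

10111010


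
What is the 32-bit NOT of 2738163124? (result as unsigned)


~0b10100011001101010000110110110100 = 0b1011100110010101111001001001011 = 1556804171 (32-bit unsigned)

1556804171


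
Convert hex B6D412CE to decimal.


B6D412CE hex = 3067351758 decimal

3067351758


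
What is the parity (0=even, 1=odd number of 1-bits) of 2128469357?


0b1111110110111011101110101101101 has 23 ones => parity 1

1


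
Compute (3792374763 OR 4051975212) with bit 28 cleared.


Step 1: 3792374763 | 4051975212 = 4086251503
Step 2: 4086251503 & ~(1 << 28) = 3817816047

3817816047


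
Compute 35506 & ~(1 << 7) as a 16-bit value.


35506 & ~(1 << 7) = 35378

35378


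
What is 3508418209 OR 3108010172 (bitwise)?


0b11010001000111100011011010100001 | 0b10111001010000000111100010111100 = 0b11111001010111100111111010111101 = 4183719613

4183719613


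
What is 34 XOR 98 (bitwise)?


0b100010 ^ 0b1100010 = 0b1000000 = 64

64


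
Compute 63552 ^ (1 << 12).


63552 ^ (1 << 12) = 63552 ^ 4096 = 59456

59456


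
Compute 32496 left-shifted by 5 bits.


0b111111011110000 << 5 = 0b11111101111000000000 = 1039872

1039872


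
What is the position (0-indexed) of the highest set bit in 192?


0b11000000. Highest set bit at position 7

7


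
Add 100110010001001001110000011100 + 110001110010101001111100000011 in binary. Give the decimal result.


100110010001001001110000011100 + 110001110010101001111100000011 = 1011000000011110011101100011111 = 1477393183

1477393183


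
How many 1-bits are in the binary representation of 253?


0b11111101 has 7 set bits

7


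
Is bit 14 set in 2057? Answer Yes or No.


0b100000001001, bit 14 = 0. No

No


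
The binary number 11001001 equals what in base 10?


11001001 in decimal = 201

201


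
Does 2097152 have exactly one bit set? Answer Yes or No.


0b1000000000000000000000. Only one bit set => Yes

Yes


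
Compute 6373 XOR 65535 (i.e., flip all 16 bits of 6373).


6373 ^ 65535 = 59162

59162


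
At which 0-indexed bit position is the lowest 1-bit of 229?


0b11100101. Lowest set bit at position 0

0


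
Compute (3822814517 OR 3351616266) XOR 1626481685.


Step 1: 3822814517 | 3351616266 = 3890192191
Step 2: 3890192191 ^ 1626481685 = 2267921194

2267921194


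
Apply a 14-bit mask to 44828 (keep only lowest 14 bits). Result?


44828 & 16383 = 12060

12060


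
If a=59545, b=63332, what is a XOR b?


59545 ^ 63332 = 8189

8189


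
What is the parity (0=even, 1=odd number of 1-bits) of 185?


0b10111001 has 5 ones => parity 1

1


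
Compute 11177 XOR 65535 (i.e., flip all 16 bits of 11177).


11177 ^ 65535 = 54358

54358


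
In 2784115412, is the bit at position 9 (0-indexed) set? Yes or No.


0b10100101111100100011101011010100, bit 9 = 1. Yes

Yes


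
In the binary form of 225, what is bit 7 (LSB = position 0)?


0b11100001, position 7 = 1

1


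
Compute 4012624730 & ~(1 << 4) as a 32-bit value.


4012624730 & ~(1 << 4) = 4012624714

4012624714


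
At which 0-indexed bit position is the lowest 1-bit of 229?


0b11100101. Lowest set bit at position 0

0


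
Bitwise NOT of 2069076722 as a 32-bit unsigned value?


~0b1111011010100111001101011110010 = 0b10000100101011000110010100001101 = 2225890573 (32-bit unsigned)

2225890573


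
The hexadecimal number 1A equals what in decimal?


1A hex = 26 decimal

26


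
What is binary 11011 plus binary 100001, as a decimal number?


11011 + 100001 = 111100 = 60

60


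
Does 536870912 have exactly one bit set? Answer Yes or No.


0b100000000000000000000000000000. Only one bit set => Yes

Yes


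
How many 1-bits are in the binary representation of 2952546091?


0b10101111111111000100011100101011 has 20 set bits

20


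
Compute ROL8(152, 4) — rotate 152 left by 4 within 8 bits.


Rotate 0b10011000 left by 4 (8-bit) = 0b10001001 = 137

137


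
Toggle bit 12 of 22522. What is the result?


22522 ^ (1 << 12) = 22522 ^ 4096 = 18426

18426


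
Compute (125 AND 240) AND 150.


Step 1: 125 & 240 = 112
Step 2: 112 & 150 = 16

16


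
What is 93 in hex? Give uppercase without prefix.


93 = 5D hex

5D


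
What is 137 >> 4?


0b10001001 >> 4 = 0b1000 = 8

8


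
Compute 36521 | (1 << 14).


36521 | (1 << 14) = 36521 | 16384 = 52905

52905


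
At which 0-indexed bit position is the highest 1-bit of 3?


0b11. Highest set bit at position 1

1


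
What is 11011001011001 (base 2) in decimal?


11011001011001 in decimal = 13913

13913


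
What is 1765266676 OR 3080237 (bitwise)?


0b1101001001101111101010011110100 | 0b1011110000000000101101 = 0b1101001001111111101010011111101 = 1765790973

1765790973


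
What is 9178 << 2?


0b10001111011010 << 2 = 0b1000111101101000 = 36712

36712


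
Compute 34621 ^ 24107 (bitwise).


0b1000011100111101 ^ 0b101111000101011 = 0b1101100100010110 = 55574

55574


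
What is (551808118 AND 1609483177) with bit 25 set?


Step 1: 551808118 & 1609483177 = 14860320
Step 2: 14860320 | (1 << 25) = 14860320 | 33554432 = 48414752

48414752


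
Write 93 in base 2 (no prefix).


93 = 1011101 in binary

1011101


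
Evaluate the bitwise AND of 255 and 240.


0b11111111 & 0b11110000 = 0b11110000 = 240

240


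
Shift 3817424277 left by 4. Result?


0b11100011100010010100010110010101 << 4 = 0b111000111000100101000101100101010000 = 61078788432

61078788432


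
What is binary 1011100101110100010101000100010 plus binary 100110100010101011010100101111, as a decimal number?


1011100101110100010101000100010 + 100110100010101011010100101111 = 10000011010001001101111101010001 = 2202328913

2202328913


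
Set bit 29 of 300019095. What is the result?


300019095 | (1 << 29) = 300019095 | 536870912 = 836890007

836890007


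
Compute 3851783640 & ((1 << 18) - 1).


3851783640 & 262143 = 101848

101848


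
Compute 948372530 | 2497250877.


0b111000100001110000010000110010 | 0b10010100110110010000011000111101 = 0b10111100110111110000011000111111 = 3168732735

3168732735


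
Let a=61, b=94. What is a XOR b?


61 ^ 94 = 99

99


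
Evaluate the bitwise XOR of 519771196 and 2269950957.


0b11110111110110001010000111100 ^ 0b10000111010011001011001111101101 = 0b10011001101101111010011111010001 = 2578950097

2578950097


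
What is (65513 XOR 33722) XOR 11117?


Step 1: 65513 ^ 33722 = 31827
Step 2: 31827 ^ 11117 = 22334

22334


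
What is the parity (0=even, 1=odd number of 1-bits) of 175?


0b10101111 has 6 ones => parity 0

0


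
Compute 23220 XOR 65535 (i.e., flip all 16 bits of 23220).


23220 ^ 65535 = 42315

42315


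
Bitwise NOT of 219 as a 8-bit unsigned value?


~0b11011011 = 0b100100 = 36 (8-bit unsigned)

36


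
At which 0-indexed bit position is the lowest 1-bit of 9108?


0b10001110010100. Lowest set bit at position 2

2


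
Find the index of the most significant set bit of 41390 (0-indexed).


0b1010000110101110. Highest set bit at position 15

15


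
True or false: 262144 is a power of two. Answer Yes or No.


0b1000000000000000000. Only one bit set => Yes

Yes


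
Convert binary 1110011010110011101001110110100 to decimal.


1110011010110011101001110110100 in decimal = 1935266740

1935266740


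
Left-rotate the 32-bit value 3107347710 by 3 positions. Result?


Rotate 0b10111001001101100101110011111110 left by 3 (32-bit) = 0b11001001101100101110011111110101 = 3383945205

3383945205


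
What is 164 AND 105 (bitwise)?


0b10100100 & 0b1101001 = 0b100000 = 32

32


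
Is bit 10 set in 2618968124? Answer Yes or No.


0b10011100000110100100100000111100, bit 10 = 0. No

No


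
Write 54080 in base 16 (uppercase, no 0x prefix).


54080 = D340 hex

D340


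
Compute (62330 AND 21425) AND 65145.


Step 1: 62330 & 21425 = 21296
Step 2: 21296 & 65145 = 21040

21040


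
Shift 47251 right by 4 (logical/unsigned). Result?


0b1011100010010011 >> 4 = 0b101110001001 = 2953

2953


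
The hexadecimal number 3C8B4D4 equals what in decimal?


3C8B4D4 hex = 63485140 decimal

63485140


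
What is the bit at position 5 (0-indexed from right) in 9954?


0b10011011100010, position 5 = 1

1


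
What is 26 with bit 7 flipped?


26 ^ (1 << 7) = 26 ^ 128 = 154

154


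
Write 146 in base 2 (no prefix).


146 = 10010010 in binary

10010010


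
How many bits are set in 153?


0b10011001 has 4 set bits

4


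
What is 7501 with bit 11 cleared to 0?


7501 & ~(1 << 11) = 5453

5453


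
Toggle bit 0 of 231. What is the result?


231 ^ (1 << 0) = 231 ^ 1 = 230

230


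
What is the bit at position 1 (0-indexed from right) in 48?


0b110000, position 1 = 0

0


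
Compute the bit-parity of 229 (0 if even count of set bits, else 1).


0b11100101 has 5 ones => parity 1

1


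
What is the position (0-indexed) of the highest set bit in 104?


0b1101000. Highest set bit at position 6

6


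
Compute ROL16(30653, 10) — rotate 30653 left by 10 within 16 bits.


Rotate 0b111011110111101 left by 10 (16-bit) = 0b1111010111011110 = 62942

62942


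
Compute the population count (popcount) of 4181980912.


0b11111001010000111111011011110000 has 19 set bits

19


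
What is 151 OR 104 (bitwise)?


0b10010111 | 0b1101000 = 0b11111111 = 255

255


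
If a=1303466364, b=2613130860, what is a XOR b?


1303466364 ^ 2613130860 = 3597690640

3597690640


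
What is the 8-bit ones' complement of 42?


42 ^ 255 = 213

213


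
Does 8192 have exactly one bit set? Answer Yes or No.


0b10000000000000. Only one bit set => Yes

Yes


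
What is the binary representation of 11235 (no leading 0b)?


11235 = 10101111100011 in binary

10101111100011


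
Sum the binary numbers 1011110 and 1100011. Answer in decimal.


1011110 + 1100011 = 11000001 = 193

193


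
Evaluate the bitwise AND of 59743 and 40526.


0b1110100101011111 & 0b1001111001001110 = 0b1000100001001110 = 34894

34894


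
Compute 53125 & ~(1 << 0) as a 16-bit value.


53125 & ~(1 << 0) = 53124

53124


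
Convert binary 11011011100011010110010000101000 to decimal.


11011011100011010110010000101000 in decimal = 3683476520

3683476520


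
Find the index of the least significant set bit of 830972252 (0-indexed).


0b110001100001111010000101011100. Lowest set bit at position 2

2


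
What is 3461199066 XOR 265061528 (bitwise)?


0b11001110010011011011010011011010 ^ 0b1111110011001000010010011000 = 0b11000001100000010011000001000010 = 3246469186

3246469186


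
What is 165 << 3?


0b10100101 << 3 = 0b10100101000 = 1320

1320


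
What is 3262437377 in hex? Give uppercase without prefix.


3262437377 = C274D801 hex

C274D801


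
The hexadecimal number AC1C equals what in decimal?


AC1C hex = 44060 decimal

44060


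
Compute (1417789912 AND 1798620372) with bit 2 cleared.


Step 1: 1417789912 & 1798620372 = 1073791184
Step 2: 1073791184 & ~(1 << 2) = 1073791184

1073791184


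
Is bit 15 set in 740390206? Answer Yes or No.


0b101100001000010111010100111110, bit 15 = 0. No

No


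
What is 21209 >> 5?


0b101001011011001 >> 5 = 0b1010010110 = 662

662


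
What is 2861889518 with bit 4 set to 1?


2861889518 | (1 << 4) = 2861889518 | 16 = 2861889534

2861889534


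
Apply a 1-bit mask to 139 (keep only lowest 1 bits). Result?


139 & 1 = 1

1


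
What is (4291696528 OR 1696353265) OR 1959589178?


Step 1: 4291696528 | 1696353265 = 4292763633
Step 2: 4292763633 | 1959589178 = 4292804603

4292804603


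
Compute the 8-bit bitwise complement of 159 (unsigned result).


~0b10011111 = 0b1100000 = 96 (8-bit unsigned)

96


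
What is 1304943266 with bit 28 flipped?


1304943266 ^ (1 << 28) = 1304943266 ^ 268435456 = 1573378722

1573378722


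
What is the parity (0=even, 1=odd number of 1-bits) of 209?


0b11010001 has 4 ones => parity 0

0


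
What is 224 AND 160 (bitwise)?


0b11100000 & 0b10100000 = 0b10100000 = 160

160


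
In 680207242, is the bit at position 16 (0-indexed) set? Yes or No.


0b101000100010110010001110001010, bit 16 = 1. Yes

Yes


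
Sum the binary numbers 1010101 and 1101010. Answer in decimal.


1010101 + 1101010 = 10111111 = 191

191


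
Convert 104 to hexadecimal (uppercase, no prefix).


104 = 68 hex

68


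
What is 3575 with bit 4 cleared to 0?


3575 & ~(1 << 4) = 3559

3559


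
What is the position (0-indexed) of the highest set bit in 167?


0b10100111. Highest set bit at position 7

7


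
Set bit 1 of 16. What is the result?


16 | (1 << 1) = 16 | 2 = 18

18


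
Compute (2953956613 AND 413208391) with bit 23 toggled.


Step 1: 2953956613 & 413208391 = 268504325
Step 2: 268504325 ^ (1 << 23) = 268504325 ^ 8388608 = 276892933

276892933


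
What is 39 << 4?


0b100111 << 4 = 0b1001110000 = 624

624


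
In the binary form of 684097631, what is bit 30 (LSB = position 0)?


0b101000110001101000000001011111, position 30 = 0

0
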